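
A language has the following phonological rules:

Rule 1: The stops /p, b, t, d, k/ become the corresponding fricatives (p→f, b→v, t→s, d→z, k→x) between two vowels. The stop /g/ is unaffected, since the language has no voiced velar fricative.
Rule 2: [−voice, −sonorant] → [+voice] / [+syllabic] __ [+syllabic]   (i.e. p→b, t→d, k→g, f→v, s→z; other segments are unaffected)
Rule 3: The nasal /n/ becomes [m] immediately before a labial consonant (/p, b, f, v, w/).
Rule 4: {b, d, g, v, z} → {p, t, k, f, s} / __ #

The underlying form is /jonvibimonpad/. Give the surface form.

Rule 1 (intervocalic spirantization): /b/ is a stop between vowels /i/ and /i/, so it spirantizes to the fricative [v]. /jonvibimonpad/ → jonvivimonpad.
Rule 2 (intervocalic voicing): no segment meets the environment; /jonvivimonpad/ is unchanged.
Rule 3 (nasal place assimilation): /n/ precedes the labial consonant /v/, so it assimilates in place to [m]. /n/ precedes the labial consonant /p/, so it assimilates in place to [m]. /jonvivimonpad/ → jomvivimompad.
Rule 4 (final devoicing): /d/ is a voiced obstruent in word-final position, so it devoices to [t]. /jomvivimompad/ → jomvivimompat.

jomvivimompat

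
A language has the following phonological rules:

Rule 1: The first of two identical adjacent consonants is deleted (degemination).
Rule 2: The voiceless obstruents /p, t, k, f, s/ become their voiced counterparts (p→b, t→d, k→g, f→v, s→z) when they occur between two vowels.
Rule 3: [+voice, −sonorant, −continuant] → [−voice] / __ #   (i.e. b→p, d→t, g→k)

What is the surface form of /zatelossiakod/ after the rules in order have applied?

zadeloziagot

Rule 1 (degemination): /ss/ is a geminate; the first /s/ deletes. /zatelossiakod/ → zatelosiakod.
Rule 2 (intervocalic voicing): /t/ is a voiceless obstruent between vowels /a/ and /e/, so it voices to [d]. /s/ is a voiceless obstruent between vowels /o/ and /i/, so it voices to [z]. /k/ is a voiceless obstruent between vowels /a/ and /o/, so it voices to [g]. /zatelosiakod/ → zadeloziagod.
Rule 3 (final devoicing): /d/ is a voiced stop in word-final position, so it devoices to [t]. /zadeloziagod/ → zadeloziagot.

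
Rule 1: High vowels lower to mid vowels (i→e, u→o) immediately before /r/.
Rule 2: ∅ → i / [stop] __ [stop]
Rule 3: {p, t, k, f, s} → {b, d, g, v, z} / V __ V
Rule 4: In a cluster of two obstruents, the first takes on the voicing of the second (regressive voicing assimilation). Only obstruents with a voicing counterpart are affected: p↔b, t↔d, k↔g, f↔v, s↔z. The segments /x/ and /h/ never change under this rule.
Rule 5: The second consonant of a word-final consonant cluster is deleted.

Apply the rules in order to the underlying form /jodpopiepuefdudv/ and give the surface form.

Rule 1 (pre-rhotic lowering): no segment meets the environment; /jodpopiepuefdudv/ is unchanged.
Rule 2 (stop-cluster i-epenthesis): /d/ and /p/ form a stop–stop cluster, so [i] is inserted between them. /jodpopiepuefdudv/ → jodipopiepuefdudv.
Rule 3 (intervocalic voicing): /p/ is a voiceless obstruent between vowels /i/ and /o/, so it voices to [b]. /p/ is a voiceless obstruent between vowels /o/ and /i/, so it voices to [b]. /p/ is a voiceless obstruent between vowels /e/ and /u/, so it voices to [b]. /jodipopiepuefdudv/ → jodibobiebuefdudv.
Rule 4 (regressive voicing assimilation): /f/ precedes the voiced obstruent /d/, so it voices to [v] by assimilation. /jodibobiebuefdudv/ → jodibobiebuevdudv.
Rule 5 (final cluster simplification): /v/ is the second consonant of a word-final cluster /dv/, so it deletes. /jodibobiebuevdudv/ → jodibobiebuevdud.

jodibobiebuevdud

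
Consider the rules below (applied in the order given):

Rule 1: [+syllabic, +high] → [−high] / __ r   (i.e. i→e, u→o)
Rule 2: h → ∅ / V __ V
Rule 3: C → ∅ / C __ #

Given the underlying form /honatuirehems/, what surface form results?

honatuereem

Rule 1 (pre-rhotic lowering): /i/ is a high vowel immediately before /r/, so it lowers to [e]. /honatuirehems/ → honatuerehems.
Rule 2 (intervocalic h-deletion): /h/ occurs between vowels /e/ and /e/, so it deletes. /honatuerehems/ → honatuereems.
Rule 3 (final cluster simplification): /s/ is the second consonant of a word-final cluster /ms/, so it deletes. /honatuereems/ → honatuereem.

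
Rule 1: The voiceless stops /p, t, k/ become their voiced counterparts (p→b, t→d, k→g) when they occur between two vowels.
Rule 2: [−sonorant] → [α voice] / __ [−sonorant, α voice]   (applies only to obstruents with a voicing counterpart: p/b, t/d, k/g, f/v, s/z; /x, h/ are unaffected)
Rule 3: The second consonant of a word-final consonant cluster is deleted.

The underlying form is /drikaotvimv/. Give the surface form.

drigaodvim

Rule 1 (intervocalic voicing): /k/ is a voiceless stop between vowels /i/ and /a/, so it voices to [g]. /drikaotvimv/ → drigaotvimv.
Rule 2 (regressive voicing assimilation): /t/ precedes the voiced obstruent /v/, so it voices to [d] by assimilation. /drigaotvimv/ → drigaodvimv.
Rule 3 (final cluster simplification): /v/ is the second consonant of a word-final cluster /mv/, so it deletes. /drigaodvimv/ → drigaodvim.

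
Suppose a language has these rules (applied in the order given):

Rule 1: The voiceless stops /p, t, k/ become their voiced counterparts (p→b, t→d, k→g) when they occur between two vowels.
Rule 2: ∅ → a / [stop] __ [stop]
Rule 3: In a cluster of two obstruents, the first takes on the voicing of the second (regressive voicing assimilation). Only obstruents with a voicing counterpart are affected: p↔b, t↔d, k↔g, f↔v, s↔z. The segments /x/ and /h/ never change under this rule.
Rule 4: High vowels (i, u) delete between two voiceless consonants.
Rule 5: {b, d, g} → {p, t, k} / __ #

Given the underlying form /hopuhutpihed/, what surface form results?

Rule 1 (intervocalic voicing): /p/ is a voiceless stop between vowels /o/ and /u/, so it voices to [b]. /hopuhutpihed/ → hobuhutpihed.
Rule 2 (stop-cluster a-epenthesis): /t/ and /p/ form a stop–stop cluster, so [a] is inserted between them. /hobuhutpihed/ → hobuhutapihed.
Rule 3 (regressive voicing assimilation): no segment meets the environment; /hobuhutapihed/ is unchanged.
Rule 4 (high vowel syncope): /u/ is a high vowel flanked by voiceless consonants /h/ and /t/, so it deletes. /i/ is a high vowel flanked by voiceless consonants /p/ and /h/, so it deletes. /hobuhutapihed/ → hobuhtaphed.
Rule 5 (final devoicing): /d/ is a voiced stop in word-final position, so it devoices to [t]. /hobuhtaphed/ → hobuhtaphet.

hobuhtaphet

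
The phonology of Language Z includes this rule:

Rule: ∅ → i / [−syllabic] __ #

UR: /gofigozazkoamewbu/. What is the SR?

gofigozazkoamewbu

No segment of /gofigozazkoamewbu/ meets the structural description of the rule, so the form surfaces unchanged.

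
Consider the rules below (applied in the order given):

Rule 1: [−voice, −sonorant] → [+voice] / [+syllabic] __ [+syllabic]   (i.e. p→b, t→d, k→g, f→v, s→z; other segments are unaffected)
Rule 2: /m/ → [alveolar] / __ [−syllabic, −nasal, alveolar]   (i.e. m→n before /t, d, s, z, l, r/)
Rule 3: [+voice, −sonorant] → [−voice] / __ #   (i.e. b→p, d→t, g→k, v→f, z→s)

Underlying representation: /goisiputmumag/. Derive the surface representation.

goizibutmumak

Rule 1 (intervocalic voicing): /s/ is a voiceless obstruent between vowels /i/ and /i/, so it voices to [z]. /p/ is a voiceless obstruent between vowels /i/ and /u/, so it voices to [b]. /goisiputmumag/ → goizibutmumag.
Rule 2 (nasal place assimilation): no segment meets the environment; /goizibutmumag/ is unchanged.
Rule 3 (final devoicing): /g/ is a voiced obstruent in word-final position, so it devoices to [k]. /goizibutmumag/ → goizibutmumak.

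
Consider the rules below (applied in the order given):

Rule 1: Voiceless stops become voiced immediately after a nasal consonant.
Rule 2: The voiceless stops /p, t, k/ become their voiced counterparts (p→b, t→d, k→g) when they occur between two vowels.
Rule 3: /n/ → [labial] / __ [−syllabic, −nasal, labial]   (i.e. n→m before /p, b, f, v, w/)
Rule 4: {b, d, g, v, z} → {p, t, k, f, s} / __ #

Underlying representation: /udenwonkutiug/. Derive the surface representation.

Rule 1 (post-nasal voicing): /k/ is a voiceless stop immediately after the nasal /n/, so it voices to [g]. /udenwonkutiug/ → udenwongutiug.
Rule 2 (intervocalic voicing): /t/ is a voiceless stop between vowels /u/ and /i/, so it voices to [d]. /udenwongutiug/ → udenwongudiug.
Rule 3 (nasal place assimilation): /n/ precedes the labial consonant /w/, so it assimilates in place to [m]. /udenwongudiug/ → udemwongudiug.
Rule 4 (final devoicing): /g/ is a voiced obstruent in word-final position, so it devoices to [k]. /udemwongudiug/ → udemwongudiuk.

udemwongudiuk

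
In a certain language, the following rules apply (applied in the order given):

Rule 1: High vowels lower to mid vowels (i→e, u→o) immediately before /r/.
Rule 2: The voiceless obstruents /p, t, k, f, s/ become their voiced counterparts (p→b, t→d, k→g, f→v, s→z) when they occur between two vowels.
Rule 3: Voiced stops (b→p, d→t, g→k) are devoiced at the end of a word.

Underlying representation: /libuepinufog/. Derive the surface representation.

libuebinuvok

Rule 1 (pre-rhotic lowering): no segment meets the environment; /libuepinufog/ is unchanged.
Rule 2 (intervocalic voicing): /p/ is a voiceless obstruent between vowels /e/ and /i/, so it voices to [b]. /f/ is a voiceless obstruent between vowels /u/ and /o/, so it voices to [v]. /libuepinufog/ → libuebinuvog.
Rule 3 (final devoicing): /g/ is a voiced stop in word-final position, so it devoices to [k]. /libuebinuvog/ → libuebinuvok.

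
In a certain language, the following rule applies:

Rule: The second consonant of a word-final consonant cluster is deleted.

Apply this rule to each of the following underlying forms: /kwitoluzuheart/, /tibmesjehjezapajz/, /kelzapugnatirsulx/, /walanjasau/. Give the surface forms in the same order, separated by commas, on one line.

/kwitoluzuheart/: /t/ is the second consonant of a word-final cluster /rt/, so it deletes. → [kwitoluzuhear].
/tibmesjehjezapajz/: /z/ is the second consonant of a word-final cluster /jz/, so it deletes. → [tibmesjehjezapaj].
/kelzapugnatirsulx/: /x/ is the second consonant of a word-final cluster /lx/, so it deletes. → [kelzapugnatirsul].
/walanjasau/: the rule's environment is not met; surfaces unchanged as [walanjasau].

kwitoluzuhear, tibmesjehjezapaj, kelzapugnatirsul, walanjasau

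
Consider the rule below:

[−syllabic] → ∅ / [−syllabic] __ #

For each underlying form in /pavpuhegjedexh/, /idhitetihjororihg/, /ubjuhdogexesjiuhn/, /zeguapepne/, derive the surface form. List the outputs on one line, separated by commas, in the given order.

/pavpuhegjedexh/: /h/ is the second consonant of a word-final cluster /xh/, so it deletes. → [pavpuhegjedex].
/idhitetihjororihg/: /g/ is the second consonant of a word-final cluster /hg/, so it deletes. → [idhitetihjororih].
/ubjuhdogexesjiuhn/: /n/ is the second consonant of a word-final cluster /hn/, so it deletes. → [ubjuhdogexesjiuh].
/zeguapepne/: the rule's environment is not met; surfaces unchanged as [zeguapepne].

pavpuhegjedex, idhitetihjororih, ubjuhdogexesjiuh, zeguapepne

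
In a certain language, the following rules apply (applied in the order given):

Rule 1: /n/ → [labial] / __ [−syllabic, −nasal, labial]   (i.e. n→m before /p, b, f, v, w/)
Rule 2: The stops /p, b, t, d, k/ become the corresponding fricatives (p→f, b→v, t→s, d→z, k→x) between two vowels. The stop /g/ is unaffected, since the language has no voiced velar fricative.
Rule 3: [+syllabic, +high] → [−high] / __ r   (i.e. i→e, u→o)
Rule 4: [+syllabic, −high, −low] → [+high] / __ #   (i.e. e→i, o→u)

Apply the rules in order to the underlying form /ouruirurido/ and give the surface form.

Rule 1 (nasal place assimilation): no segment meets the environment; /ouruirurido/ is unchanged.
Rule 2 (intervocalic spirantization): /d/ is a stop between vowels /i/ and /o/, so it spirantizes to the fricative [z]. /ouruirurido/ → ouruirurizo.
Rule 3 (pre-rhotic lowering): /u/ is a high vowel immediately before /r/, so it lowers to [o]. /i/ is a high vowel immediately before /r/, so it lowers to [e]. /u/ is a high vowel immediately before /r/, so it lowers to [o]. /ouruirurizo/ → ooruerorizo.
Rule 4 (final vowel raising): /o/ is a mid vowel in word-final position, so it raises to [u]. /ooruerorizo/ → ooruerorizu.

ooruerorizu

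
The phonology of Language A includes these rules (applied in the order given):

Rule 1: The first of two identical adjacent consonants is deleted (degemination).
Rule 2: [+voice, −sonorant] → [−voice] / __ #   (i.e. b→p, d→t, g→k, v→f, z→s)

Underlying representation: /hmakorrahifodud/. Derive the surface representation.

Rule 1 (degemination): /rr/ is a geminate; the first /r/ deletes. /hmakorrahifodud/ → hmakorahifodud.
Rule 2 (final devoicing): /d/ is a voiced obstruent in word-final position, so it devoices to [t]. /hmakorahifodud/ → hmakorahifodut.

hmakorahifodut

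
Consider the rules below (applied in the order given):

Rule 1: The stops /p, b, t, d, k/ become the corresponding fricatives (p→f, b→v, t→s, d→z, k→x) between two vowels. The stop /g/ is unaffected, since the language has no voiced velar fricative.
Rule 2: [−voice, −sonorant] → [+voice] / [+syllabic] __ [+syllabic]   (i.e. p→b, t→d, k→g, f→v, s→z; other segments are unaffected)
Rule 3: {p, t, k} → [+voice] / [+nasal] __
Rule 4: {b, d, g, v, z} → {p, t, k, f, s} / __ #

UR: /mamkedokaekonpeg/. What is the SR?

mamgezoxaexonbek

Rule 1 (intervocalic spirantization): /d/ is a stop between vowels /e/ and /o/, so it spirantizes to the fricative [z]. /k/ is a stop between vowels /o/ and /a/, so it spirantizes to the fricative [x]. /k/ is a stop between vowels /e/ and /o/, so it spirantizes to the fricative [x]. /mamkedokaekonpeg/ → mamkezoxaexonpeg.
Rule 2 (intervocalic voicing): no segment meets the environment; /mamkezoxaexonpeg/ is unchanged.
Rule 3 (post-nasal voicing): /k/ is a voiceless stop immediately after the nasal /m/, so it voices to [g]. /p/ is a voiceless stop immediately after the nasal /n/, so it voices to [b]. /mamkezoxaexonpeg/ → mamgezoxaexonbeg.
Rule 4 (final devoicing): /g/ is a voiced obstruent in word-final position, so it devoices to [k]. /mamgezoxaexonbeg/ → mamgezoxaexonbek.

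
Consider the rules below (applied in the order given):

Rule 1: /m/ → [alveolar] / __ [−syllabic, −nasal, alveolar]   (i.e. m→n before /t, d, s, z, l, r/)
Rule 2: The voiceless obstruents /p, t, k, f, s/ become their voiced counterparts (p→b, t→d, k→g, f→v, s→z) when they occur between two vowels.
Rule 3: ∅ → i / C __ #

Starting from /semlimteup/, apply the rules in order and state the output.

senlinteupi

Rule 1 (nasal place assimilation): /m/ precedes the alveolar consonant /l/, so it assimilates in place to [n]. /m/ precedes the alveolar consonant /t/, so it assimilates in place to [n]. /semlimteup/ → senlinteup.
Rule 2 (intervocalic voicing): no segment meets the environment; /senlinteup/ is unchanged.
Rule 3 (final i-epenthesis): the form ends in the consonant /p/, so [i] is inserted word-finally. /senlinteup/ → senlinteupi.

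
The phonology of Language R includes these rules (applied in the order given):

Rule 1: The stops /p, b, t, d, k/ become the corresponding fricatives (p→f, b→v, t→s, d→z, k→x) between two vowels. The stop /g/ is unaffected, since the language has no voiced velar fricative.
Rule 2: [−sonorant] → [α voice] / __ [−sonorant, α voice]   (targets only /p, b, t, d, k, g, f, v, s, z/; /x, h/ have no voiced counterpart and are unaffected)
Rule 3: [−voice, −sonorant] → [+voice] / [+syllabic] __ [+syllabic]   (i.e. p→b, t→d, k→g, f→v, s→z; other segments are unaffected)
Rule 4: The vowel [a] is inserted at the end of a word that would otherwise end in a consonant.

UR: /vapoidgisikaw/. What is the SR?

vavoidgizixawa

Rule 1 (intervocalic spirantization): /p/ is a stop between vowels /a/ and /o/, so it spirantizes to the fricative [f]. /k/ is a stop between vowels /i/ and /a/, so it spirantizes to the fricative [x]. /vapoidgisikaw/ → vafoidgisixaw.
Rule 2 (regressive voicing assimilation): no segment meets the environment; /vafoidgisixaw/ is unchanged.
Rule 3 (intervocalic voicing): /f/ is a voiceless obstruent between vowels /a/ and /o/, so it voices to [v]. /s/ is a voiceless obstruent between vowels /i/ and /i/, so it voices to [z]. /vafoidgisixaw/ → vavoidgizixaw.
Rule 4 (final a-epenthesis): the form ends in the consonant /w/, so [a] is inserted word-finally. /vavoidgizixaw/ → vavoidgizixawa.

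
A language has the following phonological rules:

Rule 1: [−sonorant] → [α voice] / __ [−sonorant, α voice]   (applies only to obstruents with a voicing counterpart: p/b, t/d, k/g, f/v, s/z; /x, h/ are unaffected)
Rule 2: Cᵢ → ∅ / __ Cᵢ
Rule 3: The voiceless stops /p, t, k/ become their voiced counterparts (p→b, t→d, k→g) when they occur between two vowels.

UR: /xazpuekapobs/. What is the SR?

xaspuegabops

Rule 1 (regressive voicing assimilation): /z/ precedes the voiceless obstruent /p/, so it devoices to [s] by assimilation. /b/ precedes the voiceless obstruent /s/, so it devoices to [p] by assimilation. /xazpuekapobs/ → xaspuekapops.
Rule 2 (degemination): no segment meets the environment; /xaspuekapops/ is unchanged.
Rule 3 (intervocalic voicing): /k/ is a voiceless stop between vowels /e/ and /a/, so it voices to [g]. /p/ is a voiceless stop between vowels /a/ and /o/, so it voices to [b]. /xaspuekapops/ → xaspuegabops.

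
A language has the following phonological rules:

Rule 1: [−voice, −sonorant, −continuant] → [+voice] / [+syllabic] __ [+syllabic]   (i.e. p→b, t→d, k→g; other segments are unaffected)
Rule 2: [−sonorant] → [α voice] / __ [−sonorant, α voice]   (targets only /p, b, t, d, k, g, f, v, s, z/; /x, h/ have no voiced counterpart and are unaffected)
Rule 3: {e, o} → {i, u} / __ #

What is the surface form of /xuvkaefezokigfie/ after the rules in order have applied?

Rule 1 (intervocalic voicing): /k/ is a voiceless stop between vowels /o/ and /i/, so it voices to [g]. /xuvkaefezokigfie/ → xuvkaefezogigfie.
Rule 2 (regressive voicing assimilation): /v/ precedes the voiceless obstruent /k/, so it devoices to [f] by assimilation. /g/ precedes the voiceless obstruent /f/, so it devoices to [k] by assimilation. /xuvkaefezogigfie/ → xufkaefezogikfie.
Rule 3 (final vowel raising): /e/ is a mid vowel in word-final position, so it raises to [i]. /xufkaefezogikfie/ → xufkaefezogikfii.

xufkaefezogikfii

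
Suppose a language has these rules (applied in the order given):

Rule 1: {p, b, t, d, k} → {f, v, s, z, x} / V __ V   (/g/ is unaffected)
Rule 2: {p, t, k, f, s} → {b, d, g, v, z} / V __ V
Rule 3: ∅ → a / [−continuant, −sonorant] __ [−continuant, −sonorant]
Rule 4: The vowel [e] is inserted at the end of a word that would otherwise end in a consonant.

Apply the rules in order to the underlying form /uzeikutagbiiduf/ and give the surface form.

Rule 1 (intervocalic spirantization): /k/ is a stop between vowels /i/ and /u/, so it spirantizes to the fricative [x]. /t/ is a stop between vowels /u/ and /a/, so it spirantizes to the fricative [s]. /d/ is a stop between vowels /i/ and /u/, so it spirantizes to the fricative [z]. /uzeikutagbiiduf/ → uzeixusagbiizuf.
Rule 2 (intervocalic voicing): /s/ is a voiceless obstruent between vowels /u/ and /a/, so it voices to [z]. /uzeixusagbiizuf/ → uzeixuzagbiizuf.
Rule 3 (stop-cluster a-epenthesis): /g/ and /b/ form a stop–stop cluster, so [a] is inserted between them. /uzeixuzagbiizuf/ → uzeixuzagabiizuf.
Rule 4 (final e-epenthesis): the form ends in the consonant /f/, so [e] is inserted word-finally. /uzeixuzagabiizuf/ → uzeixuzagabiizufe.

uzeixuzagabiizufe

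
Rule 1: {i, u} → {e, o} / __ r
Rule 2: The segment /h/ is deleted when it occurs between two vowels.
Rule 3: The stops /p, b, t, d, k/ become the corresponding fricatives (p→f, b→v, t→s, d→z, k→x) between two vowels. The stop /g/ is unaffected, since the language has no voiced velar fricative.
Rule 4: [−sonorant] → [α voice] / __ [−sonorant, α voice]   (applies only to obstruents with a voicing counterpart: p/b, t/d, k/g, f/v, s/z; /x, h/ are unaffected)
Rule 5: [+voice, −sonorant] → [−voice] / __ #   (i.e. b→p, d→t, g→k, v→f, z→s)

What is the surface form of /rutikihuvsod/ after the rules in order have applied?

Rule 1 (pre-rhotic lowering): no segment meets the environment; /rutikihuvsod/ is unchanged.
Rule 2 (intervocalic h-deletion): /h/ occurs between vowels /i/ and /u/, so it deletes. /rutikihuvsod/ → rutikiuvsod.
Rule 3 (intervocalic spirantization): /t/ is a stop between vowels /u/ and /i/, so it spirantizes to the fricative [s]. /k/ is a stop between vowels /i/ and /i/, so it spirantizes to the fricative [x]. /rutikiuvsod/ → rusixiuvsod.
Rule 4 (regressive voicing assimilation): /v/ precedes the voiceless obstruent /s/, so it devoices to [f] by assimilation. /rusixiuvsod/ → rusixiufsod.
Rule 5 (final devoicing): /d/ is a voiced obstruent in word-final position, so it devoices to [t]. /rusixiufsod/ → rusixiufsot.

rusixiufsot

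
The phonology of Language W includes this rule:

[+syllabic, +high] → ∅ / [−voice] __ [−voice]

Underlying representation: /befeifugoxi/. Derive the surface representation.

befeifugoxi

No segment of /befeifugoxi/ meets the structural description of the rule, so the form surfaces unchanged.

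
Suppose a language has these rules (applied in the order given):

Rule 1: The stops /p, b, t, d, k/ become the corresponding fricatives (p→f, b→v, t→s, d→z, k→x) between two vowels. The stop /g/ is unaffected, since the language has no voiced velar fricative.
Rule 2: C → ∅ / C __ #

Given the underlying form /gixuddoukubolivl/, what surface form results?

Rule 1 (intervocalic spirantization): /k/ is a stop between vowels /u/ and /u/, so it spirantizes to the fricative [x]. /b/ is a stop between vowels /u/ and /o/, so it spirantizes to the fricative [v]. /gixuddoukubolivl/ → gixuddouxuvolivl.
Rule 2 (final cluster simplification): /l/ is the second consonant of a word-final cluster /vl/, so it deletes. /gixuddouxuvolivl/ → gixuddouxuvoliv.

gixuddouxuvoliv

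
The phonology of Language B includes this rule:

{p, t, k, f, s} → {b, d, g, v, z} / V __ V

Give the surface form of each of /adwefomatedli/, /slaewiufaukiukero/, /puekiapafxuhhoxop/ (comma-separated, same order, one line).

/adwefomatedli/: /f/ is a voiceless obstruent between vowels /e/ and /o/, so it voices to [v]. /t/ is a voiceless obstruent between vowels /a/ and /e/, so it voices to [d]. → [adwevomadedli].
/slaewiufaukiukero/: /f/ is a voiceless obstruent between vowels /u/ and /a/, so it voices to [v]. /k/ is a voiceless obstruent between vowels /u/ and /i/, so it voices to [g]. /k/ is a voiceless obstruent between vowels /u/ and /e/, so it voices to [g]. → [slaewiuvaugiugero].
/puekiapafxuhhoxop/: /k/ is a voiceless obstruent between vowels /e/ and /i/, so it voices to [g]. /p/ is a voiceless obstruent between vowels /a/ and /a/, so it voices to [b]. → [puegiabafxuhhoxop].

adwevomadedli, slaewiuvaugiugero, puegiabafxuhhoxop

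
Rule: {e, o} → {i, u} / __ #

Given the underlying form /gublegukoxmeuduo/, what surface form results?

/o/ is a mid vowel in word-final position, so it raises to [u].
The other instances of /e/, /o/ do not occur in the required environment and remain unchanged.
Surface form: [gublegukoxmeuduu].

gublegukoxmeuduu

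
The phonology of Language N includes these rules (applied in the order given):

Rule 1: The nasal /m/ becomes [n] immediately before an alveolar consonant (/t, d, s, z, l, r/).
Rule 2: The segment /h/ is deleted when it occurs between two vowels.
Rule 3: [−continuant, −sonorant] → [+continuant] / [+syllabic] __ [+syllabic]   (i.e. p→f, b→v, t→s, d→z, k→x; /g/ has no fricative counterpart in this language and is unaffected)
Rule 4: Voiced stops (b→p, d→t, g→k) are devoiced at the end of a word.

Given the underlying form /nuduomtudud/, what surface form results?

Rule 1 (nasal place assimilation): /m/ precedes the alveolar consonant /t/, so it assimilates in place to [n]. /nuduomtudud/ → nuduontudud.
Rule 2 (intervocalic h-deletion): no segment meets the environment; /nuduontudud/ is unchanged.
Rule 3 (intervocalic spirantization): /d/ is a stop between vowels /u/ and /u/, so it spirantizes to the fricative [z]. /d/ is a stop between vowels /u/ and /u/, so it spirantizes to the fricative [z]. /nuduontudud/ → nuzuontuzud.
Rule 4 (final devoicing): /d/ is a voiced stop in word-final position, so it devoices to [t]. /nuzuontuzud/ → nuzuontuzut.

nuzuontuzut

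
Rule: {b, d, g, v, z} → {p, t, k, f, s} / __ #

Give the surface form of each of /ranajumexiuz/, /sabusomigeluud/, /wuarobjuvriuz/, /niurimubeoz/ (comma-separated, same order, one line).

ranajumexius, sabusomigeluut, wuarobjuvrius, niurimubeos

/ranajumexiuz/: /z/ is a voiced obstruent in word-final position, so it devoices to [s]. → [ranajumexius].
/sabusomigeluud/: /d/ is a voiced obstruent in word-final position, so it devoices to [t]. → [sabusomigeluut].
/wuarobjuvriuz/: /z/ is a voiced obstruent in word-final position, so it devoices to [s]. → [wuarobjuvrius].
/niurimubeoz/: /z/ is a voiced obstruent in word-final position, so it devoices to [s]. → [niurimubeos].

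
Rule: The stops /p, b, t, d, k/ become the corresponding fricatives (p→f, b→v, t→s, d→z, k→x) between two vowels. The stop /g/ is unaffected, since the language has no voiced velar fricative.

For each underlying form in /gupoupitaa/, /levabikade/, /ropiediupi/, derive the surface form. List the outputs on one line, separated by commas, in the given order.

/gupoupitaa/: /p/ is a stop between vowels /u/ and /o/, so it spirantizes to the fricative [f]. /p/ is a stop between vowels /u/ and /i/, so it spirantizes to the fricative [f]. /t/ is a stop between vowels /i/ and /a/, so it spirantizes to the fricative [s]. → [gufoufisaa].
/levabikade/: /b/ is a stop between vowels /a/ and /i/, so it spirantizes to the fricative [v]. /k/ is a stop between vowels /i/ and /a/, so it spirantizes to the fricative [x]. /d/ is a stop between vowels /a/ and /e/, so it spirantizes to the fricative [z]. → [levavixaze].
/ropiediupi/: /p/ is a stop between vowels /o/ and /i/, so it spirantizes to the fricative [f]. /d/ is a stop between vowels /e/ and /i/, so it spirantizes to the fricative [z]. /p/ is a stop between vowels /u/ and /i/, so it spirantizes to the fricative [f]. → [rofieziufi].

gufoufisaa, levavixaze, rofieziufi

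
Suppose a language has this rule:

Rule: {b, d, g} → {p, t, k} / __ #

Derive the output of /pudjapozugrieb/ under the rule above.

pudjapozugriep

Scanning /pudjapozugrieb/: /d/ at position 3 is not in the conditioning environment; /g/ at position 10 is not in the conditioning environment; /b/ is a voiced stop in word-final position, so it devoices to [p].
Result: [pudjapozugriep].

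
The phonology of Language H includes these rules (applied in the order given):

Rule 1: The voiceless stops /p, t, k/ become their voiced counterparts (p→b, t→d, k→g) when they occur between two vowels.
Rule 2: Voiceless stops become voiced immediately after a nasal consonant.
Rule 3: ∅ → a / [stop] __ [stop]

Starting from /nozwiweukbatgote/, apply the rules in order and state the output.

Rule 1 (intervocalic voicing): /t/ is a voiceless stop between vowels /o/ and /e/, so it voices to [d]. /nozwiweukbatgote/ → nozwiweukbatgode.
Rule 2 (post-nasal voicing): no segment meets the environment; /nozwiweukbatgode/ is unchanged.
Rule 3 (stop-cluster a-epenthesis): /k/ and /b/ form a stop–stop cluster, so [a] is inserted between them. /t/ and /g/ form a stop–stop cluster, so [a] is inserted between them. /nozwiweukbatgode/ → nozwiweukabatagode.

nozwiweukabatagode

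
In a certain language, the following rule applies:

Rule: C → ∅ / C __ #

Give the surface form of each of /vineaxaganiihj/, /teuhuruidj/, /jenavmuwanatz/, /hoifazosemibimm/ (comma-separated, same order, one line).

vineaxaganiih, teuhuruid, jenavmuwanat, hoifazosemibim

/vineaxaganiihj/: /j/ is the second consonant of a word-final cluster /hj/, so it deletes. → [vineaxaganiih].
/teuhuruidj/: /j/ is the second consonant of a word-final cluster /dj/, so it deletes. → [teuhuruid].
/jenavmuwanatz/: /z/ is the second consonant of a word-final cluster /tz/, so it deletes. → [jenavmuwanat].
/hoifazosemibimm/: /m/ is the second consonant of a word-final cluster /mm/, so it deletes. → [hoifazosemibim].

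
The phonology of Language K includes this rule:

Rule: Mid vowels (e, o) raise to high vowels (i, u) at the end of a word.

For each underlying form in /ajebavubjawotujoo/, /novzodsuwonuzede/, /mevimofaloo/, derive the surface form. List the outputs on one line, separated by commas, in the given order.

/ajebavubjawotujoo/: /o/ is a mid vowel in word-final position, so it raises to [u]. → [ajebavubjawotujou].
/novzodsuwonuzede/: /e/ is a mid vowel in word-final position, so it raises to [i]. → [novzodsuwonuzedi].
/mevimofaloo/: /o/ is a mid vowel in word-final position, so it raises to [u]. → [mevimofalou].

ajebavubjawotujou, novzodsuwonuzedi, mevimofalou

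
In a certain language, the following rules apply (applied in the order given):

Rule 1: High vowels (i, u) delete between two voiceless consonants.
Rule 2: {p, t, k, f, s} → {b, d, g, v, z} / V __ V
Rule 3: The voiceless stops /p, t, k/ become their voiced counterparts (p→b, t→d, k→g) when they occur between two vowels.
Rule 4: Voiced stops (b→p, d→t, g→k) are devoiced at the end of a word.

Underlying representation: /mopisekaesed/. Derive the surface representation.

mopsegaezet

Rule 1 (high vowel syncope): /i/ is a high vowel flanked by voiceless consonants /p/ and /s/, so it deletes. /mopisekaesed/ → mopsekaesed.
Rule 2 (intervocalic voicing): /k/ is a voiceless obstruent between vowels /e/ and /a/, so it voices to [g]. /s/ is a voiceless obstruent between vowels /e/ and /e/, so it voices to [z]. /mopsekaesed/ → mopsegaezed.
Rule 3 (intervocalic voicing): no segment meets the environment; /mopsegaezed/ is unchanged.
Rule 4 (final devoicing): /d/ is a voiced stop in word-final position, so it devoices to [t]. /mopsegaezed/ → mopsegaezet.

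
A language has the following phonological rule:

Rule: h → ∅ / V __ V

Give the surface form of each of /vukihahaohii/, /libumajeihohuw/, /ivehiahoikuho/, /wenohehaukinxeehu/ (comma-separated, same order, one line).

vukiaaoii, libumajeiouw, iveiaoikuo, wenoeaukinxeeu

/vukihahaohii/: /h/ occurs between vowels /i/ and /a/, so it deletes. /h/ occurs between vowels /a/ and /a/, so it deletes. /h/ occurs between vowels /o/ and /i/, so it deletes. → [vukiaaoii].
/libumajeihohuw/: /h/ occurs between vowels /i/ and /o/, so it deletes. /h/ occurs between vowels /o/ and /u/, so it deletes. → [libumajeiouw].
/ivehiahoikuho/: /h/ occurs between vowels /e/ and /i/, so it deletes. /h/ occurs between vowels /a/ and /o/, so it deletes. /h/ occurs between vowels /u/ and /o/, so it deletes. → [iveiaoikuo].
/wenohehaukinxeehu/: /h/ occurs between vowels /o/ and /e/, so it deletes. /h/ occurs between vowels /e/ and /a/, so it deletes. /h/ occurs between vowels /e/ and /u/, so it deletes. → [wenoeaukinxeeu].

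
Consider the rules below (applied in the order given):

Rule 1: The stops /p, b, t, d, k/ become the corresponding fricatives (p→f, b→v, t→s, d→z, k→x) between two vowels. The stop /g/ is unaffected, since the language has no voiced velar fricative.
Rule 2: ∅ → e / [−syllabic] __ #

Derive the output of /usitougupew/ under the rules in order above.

usisougufewe

Rule 1 (intervocalic spirantization): /t/ is a stop between vowels /i/ and /o/, so it spirantizes to the fricative [s]. /p/ is a stop between vowels /u/ and /e/, so it spirantizes to the fricative [f]. /usitougupew/ → usisougufew.
Rule 2 (final e-epenthesis): the form ends in the consonant /w/, so [e] is inserted word-finally. /usisougufew/ → usisougufewe.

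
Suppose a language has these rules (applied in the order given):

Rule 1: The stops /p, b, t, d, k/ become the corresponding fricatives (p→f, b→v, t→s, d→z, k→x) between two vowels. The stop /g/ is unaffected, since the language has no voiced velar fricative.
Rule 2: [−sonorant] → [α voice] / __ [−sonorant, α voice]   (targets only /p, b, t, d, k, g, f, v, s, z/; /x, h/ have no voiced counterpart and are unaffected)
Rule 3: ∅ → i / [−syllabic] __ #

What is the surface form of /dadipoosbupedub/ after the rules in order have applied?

Rule 1 (intervocalic spirantization): /d/ is a stop between vowels /a/ and /i/, so it spirantizes to the fricative [z]. /p/ is a stop between vowels /i/ and /o/, so it spirantizes to the fricative [f]. /p/ is a stop between vowels /u/ and /e/, so it spirantizes to the fricative [f]. /d/ is a stop between vowels /e/ and /u/, so it spirantizes to the fricative [z]. /dadipoosbupedub/ → dazifoosbufezub.
Rule 2 (regressive voicing assimilation): /s/ precedes the voiced obstruent /b/, so it voices to [z] by assimilation. /dazifoosbufezub/ → dazifoozbufezub.
Rule 3 (final i-epenthesis): the form ends in the consonant /b/, so [i] is inserted word-finally. /dazifoozbufezub/ → dazifoozbufezubi.

dazifoozbufezubi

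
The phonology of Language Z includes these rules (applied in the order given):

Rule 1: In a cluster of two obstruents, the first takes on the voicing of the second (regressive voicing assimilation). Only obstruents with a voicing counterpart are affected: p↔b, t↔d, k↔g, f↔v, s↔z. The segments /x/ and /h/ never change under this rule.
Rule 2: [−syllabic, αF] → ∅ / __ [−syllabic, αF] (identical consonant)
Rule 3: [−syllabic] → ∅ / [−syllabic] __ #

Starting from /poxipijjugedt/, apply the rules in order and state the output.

poxipijuget

Rule 1 (regressive voicing assimilation): /d/ precedes the voiceless obstruent /t/, so it devoices to [t] by assimilation. /poxipijjugedt/ → poxipijjugett.
Rule 2 (degemination): /jj/ is a geminate; the first /j/ deletes. /tt/ is a geminate; the first /t/ deletes. /poxipijjugett/ → poxipijuget.
Rule 3 (final cluster simplification): no segment meets the environment; /poxipijuget/ is unchanged.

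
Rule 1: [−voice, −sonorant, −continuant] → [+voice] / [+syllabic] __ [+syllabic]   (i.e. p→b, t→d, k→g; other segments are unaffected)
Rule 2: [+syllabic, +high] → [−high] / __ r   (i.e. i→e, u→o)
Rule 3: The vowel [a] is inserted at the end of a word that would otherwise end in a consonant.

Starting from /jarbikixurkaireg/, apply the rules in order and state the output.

jarbigixorkaerega

Rule 1 (intervocalic voicing): /k/ is a voiceless stop between vowels /i/ and /i/, so it voices to [g]. /jarbikixurkaireg/ → jarbigixurkaireg.
Rule 2 (pre-rhotic lowering): /u/ is a high vowel immediately before /r/, so it lowers to [o]. /i/ is a high vowel immediately before /r/, so it lowers to [e]. /jarbigixurkaireg/ → jarbigixorkaereg.
Rule 3 (final a-epenthesis): the form ends in the consonant /g/, so [a] is inserted word-finally. /jarbigixorkaereg/ → jarbigixorkaerega.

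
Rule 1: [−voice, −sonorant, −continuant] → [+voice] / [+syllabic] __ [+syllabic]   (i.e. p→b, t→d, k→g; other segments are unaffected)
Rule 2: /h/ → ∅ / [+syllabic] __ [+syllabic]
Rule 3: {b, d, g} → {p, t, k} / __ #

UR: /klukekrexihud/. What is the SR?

klugekrexiut

Rule 1 (intervocalic voicing): /k/ is a voiceless stop between vowels /u/ and /e/, so it voices to [g]. /klukekrexihud/ → klugekrexihud.
Rule 2 (intervocalic h-deletion): /h/ occurs between vowels /i/ and /u/, so it deletes. /klugekrexihud/ → klugekrexiud.
Rule 3 (final devoicing): /d/ is a voiced stop in word-final position, so it devoices to [t]. /klugekrexiud/ → klugekrexiut.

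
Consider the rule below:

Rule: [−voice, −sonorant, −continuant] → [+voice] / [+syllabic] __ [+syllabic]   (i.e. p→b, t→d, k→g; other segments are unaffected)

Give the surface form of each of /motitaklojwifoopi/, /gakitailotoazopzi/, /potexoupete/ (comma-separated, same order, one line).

modidaklojwifoobi, gagidailodoazopzi, podexoubede

/motitaklojwifoopi/: /t/ is a voiceless stop between vowels /o/ and /i/, so it voices to [d]. /t/ is a voiceless stop between vowels /i/ and /a/, so it voices to [d]. /p/ is a voiceless stop between vowels /o/ and /i/, so it voices to [b]. → [modidaklojwifoobi].
/gakitailotoazopzi/: /k/ is a voiceless stop between vowels /a/ and /i/, so it voices to [g]. /t/ is a voiceless stop between vowels /i/ and /a/, so it voices to [d]. /t/ is a voiceless stop between vowels /o/ and /o/, so it voices to [d]. → [gagidailodoazopzi].
/potexoupete/: /t/ is a voiceless stop between vowels /o/ and /e/, so it voices to [d]. /p/ is a voiceless stop between vowels /u/ and /e/, so it voices to [b]. /t/ is a voiceless stop between vowels /e/ and /e/, so it voices to [d]. → [podexoubede].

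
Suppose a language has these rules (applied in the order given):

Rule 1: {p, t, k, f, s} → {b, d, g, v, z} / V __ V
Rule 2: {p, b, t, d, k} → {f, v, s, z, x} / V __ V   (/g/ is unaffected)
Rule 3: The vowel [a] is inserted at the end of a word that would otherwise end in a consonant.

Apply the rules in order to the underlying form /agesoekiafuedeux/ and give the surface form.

Rule 1 (intervocalic voicing): /s/ is a voiceless obstruent between vowels /e/ and /o/, so it voices to [z]. /k/ is a voiceless obstruent between vowels /e/ and /i/, so it voices to [g]. /f/ is a voiceless obstruent between vowels /a/ and /u/, so it voices to [v]. /agesoekiafuedeux/ → agezoegiavuedeux.
Rule 2 (intervocalic spirantization): /d/ is a stop between vowels /e/ and /e/, so it spirantizes to the fricative [z]. /agezoegiavuedeux/ → agezoegiavuezeux.
Rule 3 (final a-epenthesis): the form ends in the consonant /x/, so [a] is inserted word-finally. /agezoegiavuezeux/ → agezoegiavuezeuxa.

agezoegiavuezeuxa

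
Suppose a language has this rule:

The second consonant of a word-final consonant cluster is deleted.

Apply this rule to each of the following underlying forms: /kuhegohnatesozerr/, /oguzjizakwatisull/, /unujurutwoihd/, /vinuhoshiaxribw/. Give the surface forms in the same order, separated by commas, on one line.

kuhegohnatesozer, oguzjizakwatisul, unujurutwoih, vinuhoshiaxrib

/kuhegohnatesozerr/: /r/ is the second consonant of a word-final cluster /rr/, so it deletes. → [kuhegohnatesozer].
/oguzjizakwatisull/: /l/ is the second consonant of a word-final cluster /ll/, so it deletes. → [oguzjizakwatisul].
/unujurutwoihd/: /d/ is the second consonant of a word-final cluster /hd/, so it deletes. → [unujurutwoih].
/vinuhoshiaxribw/: /w/ is the second consonant of a word-final cluster /bw/, so it deletes. → [vinuhoshiaxrib].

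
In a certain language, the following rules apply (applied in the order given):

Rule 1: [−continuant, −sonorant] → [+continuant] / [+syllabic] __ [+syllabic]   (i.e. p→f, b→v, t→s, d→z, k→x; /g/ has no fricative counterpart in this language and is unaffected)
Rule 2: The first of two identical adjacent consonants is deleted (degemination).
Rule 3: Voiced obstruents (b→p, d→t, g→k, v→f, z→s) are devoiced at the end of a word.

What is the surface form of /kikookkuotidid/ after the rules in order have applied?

kixookuosizit

Rule 1 (intervocalic spirantization): /k/ is a stop between vowels /i/ and /o/, so it spirantizes to the fricative [x]. /t/ is a stop between vowels /o/ and /i/, so it spirantizes to the fricative [s]. /d/ is a stop between vowels /i/ and /i/, so it spirantizes to the fricative [z]. /kikookkuotidid/ → kixookkuosizid.
Rule 2 (degemination): /kk/ is a geminate; the first /k/ deletes. /kixookkuosizid/ → kixookuosizid.
Rule 3 (final devoicing): /d/ is a voiced obstruent in word-final position, so it devoices to [t]. /kixookuosizid/ → kixookuosizit.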